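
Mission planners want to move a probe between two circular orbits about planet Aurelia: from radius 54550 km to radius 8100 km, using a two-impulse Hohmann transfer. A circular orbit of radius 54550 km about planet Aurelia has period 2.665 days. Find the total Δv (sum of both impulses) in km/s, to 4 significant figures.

Δv = 1.966 km/s

From Kepler's third law T² = 4π²r³/μ at r = 54550 km, T = 2.665 days = 2.665 × 86400 s = 2.30256×10^5 s: μ = 4π²r³/T² = 1.20871×10^5 km³/s².
Semi-major axis of the transfer orbit: a_t = (54550 + 8100)/2 = 31325 km.
At r₁ the circular-orbit speed is v₁ = √(μ/r₁) = 1.48855 km/s.
On the transfer ellipse at r₁, v² = μ(2/r − 1/a) gives v_a = √[μ(2/r₁ − 1/a_t)] = 0.756939 km/s.
First burn Δv₁ = |v_a − v₁| = 0.73161 km/s.
At r₂, v₂ = √(μ/r₂) = 3.86295 km/s.
Transfer-orbit speed at r₂: v_p = √[μ(2/r₂ − 1/a_t)] = 5.09765 km/s.
Second burn Δv₂ = |v₂ − v_p| = 1.2347 km/s.
Total Δv = Δv₁ + Δv₂ = 1.966 km/s.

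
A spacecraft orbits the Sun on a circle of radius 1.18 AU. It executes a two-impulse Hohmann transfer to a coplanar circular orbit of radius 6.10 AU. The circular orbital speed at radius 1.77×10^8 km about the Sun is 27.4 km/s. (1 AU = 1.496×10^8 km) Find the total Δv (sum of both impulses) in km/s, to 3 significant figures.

From the circular-orbit relation v² = μ/r at r = 1.77×10^8 km: μ = v²r = (27.4)² × 1.77×10^8 = 1.32885×10^11 km³/s².
In km: r₁ = 1.18 × 1.496×10^8 = 1.76528×10^8 km; r₂ = 6.10 × 1.496×10^8 = 9.1256×10^8 km.
Transfer-ellipse semi-major axis a_t = (r₁ + r₂)/2 = (1.76528×10^8 + 9.1256×10^8)/2 = 5.44544×10^8 km.
At r₁ the circular-orbit speed is v₁ = √(μ/r₁) = 27.437 km/s.
On the transfer ellipse at r₁, vis-viva gives v_p = √[μ(2/r₁ − 1/a_t)] = 35.518 km/s.
First burn Δv₁ = |v_p − v₁| = 8.081 km/s.
Circular speed at r₂: v₂ = √(μ/r₂) = 12.0672 km/s.
Transfer-orbit speed at r₂: v_a = √[μ(2/r₂ − 1/a_t)] = 6.87063 km/s.
Second burn Δv₂ = |v₂ − v_a| = 5.197 km/s.
Total Δv = Δv₁ + Δv₂ = 13.28 km/s.

Δv = 13.3 km/s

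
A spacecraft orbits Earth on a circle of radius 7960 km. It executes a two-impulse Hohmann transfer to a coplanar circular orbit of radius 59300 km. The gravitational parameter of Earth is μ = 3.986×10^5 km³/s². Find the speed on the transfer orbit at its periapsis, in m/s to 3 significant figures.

Semi-major axis of the transfer orbit: a_t = (7960 + 59300)/2 = 33630 km.
The periapsis of the transfer ellipse is at r = 7960 km.
From the vis-viva equation, v = √[μ(2/r − 1/a_t)] = 9.397 km/s.

v = 9400 m/s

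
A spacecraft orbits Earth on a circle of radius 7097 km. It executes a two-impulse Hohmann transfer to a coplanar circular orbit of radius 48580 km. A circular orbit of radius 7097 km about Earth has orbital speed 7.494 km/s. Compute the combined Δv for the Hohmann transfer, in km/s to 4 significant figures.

From the circular-orbit relation v² = μ/r at r = 7097 km: μ = v²r = (7.494)² × 7097 = 3.98568×10^5 km³/s².
Transfer-ellipse semi-major axis a_t = (r₁ + r₂)/2 = (7097 + 48580)/2 = 27838.5 km.
At r₁ the circular-orbit speed is v₁ = √(μ/r₁) = 7.494 km/s.
Transfer-orbit speed at r₁ (vis-viva equation): v_p = √[μ(2/r₁ − 1/a_t)] = 9.900 km/s.
First burn Δv₁ = |v_p − v₁| = 2.406 km/s.
At r₂, v₂ = √(μ/r₂) = 2.864 km/s.
Transfer-orbit speed at r₂: v_a = √[μ(2/r₂ − 1/a_t)] = 1.446 km/s.
Second burn Δv₂ = |v₂ − v_a| = 1.418 km/s.
Total Δv = Δv₁ + Δv₂ = 3.824 km/s.

Δv = 3.824 km/s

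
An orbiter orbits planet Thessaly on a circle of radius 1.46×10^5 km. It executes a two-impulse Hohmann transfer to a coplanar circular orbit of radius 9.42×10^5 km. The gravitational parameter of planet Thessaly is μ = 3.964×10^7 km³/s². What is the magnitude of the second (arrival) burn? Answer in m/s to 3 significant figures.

The Hohmann ellipse has a_t = (r₁ + r₂)/2 = 5.440×10^5 km.
Circular speed at r = 9.420×10^5 km: v_c = √(μ/r) = 6.487 km/s.
Vis-viva on the transfer ellipse at r = 9.420×10^5 km gives v_t = √[μ(2/r − 1/a_t)] = 3.361 km/s.
Δv₂ = |v_t − v_c| = |3.361 − 6.487| = 3.126 km/s.

Δv₂ = 3130 m/s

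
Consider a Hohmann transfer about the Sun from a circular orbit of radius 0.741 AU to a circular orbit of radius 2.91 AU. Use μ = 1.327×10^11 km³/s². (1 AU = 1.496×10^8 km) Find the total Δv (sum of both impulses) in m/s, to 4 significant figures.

Δv = 15420 m/s

In km: r₁ = 0.741 × 1.496×10^8 = 1.108536×10^8 km; r₂ = 2.91 × 1.496×10^8 = 4.35336×10^8 km.
The Hohmann ellipse has a_t = (r₁ + r₂)/2 = 2.730948×10^8 km.
Circular speed at r₁: v₁ = √(μ/r₁) = √(1.327×10^11/1.108536×10^8) = 34.5988 km/s.
Transfer-orbit speed at r₁ (vis-viva): v_p = √[μ(2/r₁ − 1/a_t)] = 43.6834 km/s.
First burn Δv₁ = |v_p − v₁| = 9.085 km/s.
At r₂, v₂ = √(μ/r₂) = 17.459 km/s.
Transfer-orbit speed at r₂: v_a = √[μ(2/r₂ − 1/a_t)] = 11.123 km/s.
Second burn Δv₂ = |v₂ − v_a| = 6.336 km/s.
Total Δv = Δv₁ + Δv₂ = 15.42 km/s.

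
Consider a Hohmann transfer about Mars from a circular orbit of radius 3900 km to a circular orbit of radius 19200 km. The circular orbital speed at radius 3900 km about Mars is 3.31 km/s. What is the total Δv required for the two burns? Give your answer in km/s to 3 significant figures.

Δv = 1.58 km/s

From the circular-orbit relation v² = μ/r at r = 3900 km: μ = v²r = (3.31)² × 3900 = 42728.8 km³/s².
Transfer-ellipse semi-major axis a_t = (r₁ + r₂)/2 = (3900 + 19200)/2 = 11550 km.
Circular speed at r₁: v₁ = √(μ/r₁) = √(42728.8/3900) = 3.31000 km/s.
On the transfer ellipse at r₁, v² = μ(2/r − 1/a) gives v_p = √[μ(2/r₁ − 1/a_t)] = 4.26764 km/s.
First burn Δv₁ = |v_p − v₁| = 0.95764 km/s.
At r₂, v₂ = √(μ/r₂) = 1.491797 km/s.
Transfer-orbit speed at r₂: v_a = √[μ(2/r₂ − 1/a_t)] = 0.8668641 km/s.
Second burn Δv₂ = |v₂ − v_a| = 0.62493 km/s.
Δv = Δv₁ + Δv₂ = 0.95764 + 0.62493 = 1.583 km/s.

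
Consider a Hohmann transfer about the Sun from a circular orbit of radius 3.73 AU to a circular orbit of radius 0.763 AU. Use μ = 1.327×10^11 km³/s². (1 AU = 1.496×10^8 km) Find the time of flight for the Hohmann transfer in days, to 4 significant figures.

In km: r₁ = 3.73 × 1.496×10^8 = 5.58008×10^8 km; r₂ = 0.763 × 1.496×10^8 = 1.141448×10^8 km.
Transfer-ellipse semi-major axis a_t = (r₁ + r₂)/2 = (5.58008×10^8 + 1.141448×10^8)/2 = 3.360764×10^8 km.
Half the transfer-orbit period gives t = π√(a_t³/μ) = 5.3134×10^7 s.
Converting: 5.3134×10^7 s ÷ 86400 s/day = 615.0 days.

t = 615.0 days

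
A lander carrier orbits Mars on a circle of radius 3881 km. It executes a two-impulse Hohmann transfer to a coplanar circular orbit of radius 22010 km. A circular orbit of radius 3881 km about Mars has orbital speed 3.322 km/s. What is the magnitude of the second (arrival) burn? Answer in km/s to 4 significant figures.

From the circular-orbit relation v² = μ/r at r = 3881 km: μ = v²r = (3.322)² × 3881 = 42829.5 km³/s².
Semi-major axis of the transfer orbit: a_t = (3881 + 22010)/2 = 12945.5 km.
Circular speed at r = 22010 km: v_c = √(μ/r) = 1.395 km/s.
Transfer-orbit speed at the same r (vis-viva, a = a_t): v_t = √[μ(2/r − 1/a_t)] = 0.7638 km/s.
Δv₂ = |v_t − v_c| = |0.7638 − 1.395| = 0.6312 km/s.

Δv₂ = 0.6312 km/s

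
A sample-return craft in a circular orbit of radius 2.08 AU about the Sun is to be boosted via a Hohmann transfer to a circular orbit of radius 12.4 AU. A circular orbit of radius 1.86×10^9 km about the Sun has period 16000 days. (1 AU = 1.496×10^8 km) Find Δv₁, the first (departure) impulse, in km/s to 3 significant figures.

Δv₁ = 6.38 km/s

From Kepler's third law T² = 4π²r³/μ at r = 1.86×10^9 km, T = 16000 days = 16000 × 86400 s = 1.3824×10^9 s: μ = 4π²r³/T² = 1.32932×10^11 km³/s².
In km: r₁ = 2.08 × 1.496×10^8 = 3.11168×10^8 km; r₂ = 12.4 × 1.496×10^8 = 1.85504×10^9 km.
The Hohmann ellipse has a_t = (r₁ + r₂)/2 = 1.083104×10^9 km.
On the circular orbit at r = 3.11168×10^8 km, v_c = √(μ/r) = 20.669 km/s.
Transfer-orbit speed at the same r (vis-viva, a = a_t): v_t = √[μ(2/r − 1/a_t)] = 27.050 km/s.
Δv₁ = |v_t − v_c| = |27.050 − 20.669| = 6.381 km/s.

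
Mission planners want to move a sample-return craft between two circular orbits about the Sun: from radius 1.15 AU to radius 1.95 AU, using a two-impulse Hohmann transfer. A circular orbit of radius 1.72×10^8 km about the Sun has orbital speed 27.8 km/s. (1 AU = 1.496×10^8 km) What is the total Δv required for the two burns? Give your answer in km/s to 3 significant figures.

Δv = 6.34 km/s

From the circular-orbit relation v² = μ/r at r = 1.72×10^8 km: μ = v²r = (27.8)² × 1.72×10^8 = 1.32928×10^11 km³/s².
In km: r₁ = 1.15 × 1.496×10^8 = 1.7204×10^8 km; r₂ = 1.95 × 1.496×10^8 = 2.9172×10^8 km.
The Hohmann ellipse has a_t = (r₁ + r₂)/2 = 2.3188×10^8 km.
Circular speed at r₁: v₁ = √(μ/r₁) = √(1.32928×10^11/1.7204×10^8) = 27.797 km/s.
Transfer-orbit speed at r₁ (vis-viva): v_p = √[μ(2/r₁ − 1/a_t)] = 31.178 km/s.
First burn Δv₁ = |v_p − v₁| = 3.381 km/s.
Circular speed at r₂: v₂ = √(μ/r₂) = 21.35 km/s.
Transfer-orbit speed at r₂: v_a = √[μ(2/r₂ − 1/a_t)] = 18.39 km/s.
Second burn Δv₂ = |v₂ − v_a| = 2.960 km/s.
Δv = Δv₁ + Δv₂ = 3.381 + 2.960 = 6.341 km/s.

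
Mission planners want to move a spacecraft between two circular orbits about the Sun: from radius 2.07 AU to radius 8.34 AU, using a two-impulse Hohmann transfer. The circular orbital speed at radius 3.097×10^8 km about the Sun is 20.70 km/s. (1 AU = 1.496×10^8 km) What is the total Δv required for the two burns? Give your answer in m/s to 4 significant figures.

From the circular-orbit relation v² = μ/r at r = 3.097×10^8 km: μ = v²r = (20.70)² × 3.097×10^8 = 1.32703×10^11 km³/s².
In km: r₁ = 2.07 × 1.496×10^8 = 3.09672×10^8 km; r₂ = 8.34 × 1.496×10^8 = 1.247664×10^9 km.
Semi-major axis of the transfer orbit: a_t = (3.09672×10^8 + 1.247664×10^9)/2 = 7.78668×10^8 km.
Circular speed at r₁: v₁ = √(μ/r₁) = √(1.32703×10^11/3.09672×10^8) = 20.701 km/s.
On the transfer ellipse at r₁, v² = μ(2/r − 1/a) gives v_p = √[μ(2/r₁ − 1/a_t)] = 26.204 km/s.
First burn Δv₁ = |v_p − v₁| = 5.503 km/s.
At r₂, v₂ = √(μ/r₂) = 10.313 km/s.
Transfer-orbit speed at r₂: v_a = √[μ(2/r₂ − 1/a_t)] = 6.5038 km/s.
Second burn Δv₂ = |v₂ − v_a| = 3.809 km/s.
Δv = Δv₁ + Δv₂ = 5.503 + 3.809 = 9.312 km/s.

Δv = 9312 m/s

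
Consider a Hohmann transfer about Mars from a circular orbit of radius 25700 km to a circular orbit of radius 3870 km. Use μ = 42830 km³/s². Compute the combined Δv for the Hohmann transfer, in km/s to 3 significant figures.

Transfer-ellipse semi-major axis a_t = (r₁ + r₂)/2 = (25700 + 3870)/2 = 14785 km.
At r₁ the circular-orbit speed is v₁ = √(μ/r₁) = 1.290944 km/s.
Transfer-orbit speed at r₁ (vis-viva): v_a = √[μ(2/r₁ − 1/a_t)] = 0.6604688 km/s.
First burn Δv₁ = |v_a − v₁| = 0.63048 km/s.
Circular speed at r₂: v₂ = √(μ/r₂) = 3.32674 km/s.
Transfer-orbit speed at r₂: v_p = √[μ(2/r₂ − 1/a_t)] = 4.38606 km/s.
Second burn Δv₂ = |v₂ − v_p| = 1.0593 km/s.
Total Δv = Δv₁ + Δv₂ = 1.690 km/s.

Δv = 1.69 km/s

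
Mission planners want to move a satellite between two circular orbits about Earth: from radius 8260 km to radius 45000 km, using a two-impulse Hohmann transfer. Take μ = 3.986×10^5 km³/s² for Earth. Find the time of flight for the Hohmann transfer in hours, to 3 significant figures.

Transfer-ellipse semi-major axis a_t = (r₁ + r₂)/2 = (8260 + 45000)/2 = 26630 km.
Transfer time t = π√(a_t³/μ) = π√((26630)³ / 3.986×10^5) = 21620 s.
Converting: 21620 s ÷ 3600 s/hour = 6.01 hours.

t = 6.01 hours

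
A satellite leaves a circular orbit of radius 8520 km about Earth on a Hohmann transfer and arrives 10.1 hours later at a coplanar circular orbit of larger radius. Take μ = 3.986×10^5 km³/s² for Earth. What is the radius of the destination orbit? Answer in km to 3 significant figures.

r₂ = 66800 km

Transfer time t = 10.1 hours = 36360 s, and t = π√(a_t³/μ).
So a_t = (μ t²/π²)^(1/3) = (3.986×10^5 × (36360)² / π²)^(1/3) = 37656 km.
Since a_t = (r₁ + r₂)/2, r₂ = 2a_t − r₁ = 2×37656 − 8520 = 66792 km.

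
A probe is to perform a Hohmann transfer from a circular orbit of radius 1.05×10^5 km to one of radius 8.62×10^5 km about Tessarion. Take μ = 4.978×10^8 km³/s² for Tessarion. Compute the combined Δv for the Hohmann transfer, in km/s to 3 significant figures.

Δv = 35.9 km/s

Semi-major axis of the transfer orbit: a_t = (1.050×10^5 + 8.620×10^5)/2 = 4.835×10^5 km.
Circular speed at r₁: v₁ = √(μ/r₁) = √(4.978×10^8/1.050×10^5) = 68.855 km/s.
On the transfer ellipse at r₁, vis-viva gives v_p = √[μ(2/r₁ − 1/a_t)] = 91.937 km/s.
First burn Δv₁ = |v_p − v₁| = 23.08 km/s.
At r₂, v₂ = √(μ/r₂) = 24.03 km/s.
Transfer-orbit speed at r₂: v_a = √[μ(2/r₂ − 1/a_t)] = 11.20 km/s.
Second burn Δv₂ = |v₂ − v_a| = 12.83 km/s.
Δv = Δv₁ + Δv₂ = 23.08 + 12.83 = 35.91 km/s.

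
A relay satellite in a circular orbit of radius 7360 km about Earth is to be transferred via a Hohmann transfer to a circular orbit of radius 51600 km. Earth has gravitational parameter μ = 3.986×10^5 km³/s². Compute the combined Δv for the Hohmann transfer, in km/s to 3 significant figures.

Δv = 3.77 km/s

Semi-major axis of the transfer orbit: a_t = (7360 + 51600)/2 = 29480 km.
At r₁ the circular-orbit speed is v₁ = √(μ/r₁) = 7.359 km/s.
Transfer-orbit speed at r₁ (vis-viva equation): v_p = √[μ(2/r₁ − 1/a_t)] = 9.736 km/s.
First burn Δv₁ = |v_p − v₁| = 2.377 km/s.
Circular speed at r₂: v₂ = √(μ/r₂) = 2.7794 km/s.
Transfer-orbit speed at r₂: v_a = √[μ(2/r₂ − 1/a_t)] = 1.3887 km/s.
Second burn Δv₂ = |v₂ − v_a| = 1.391 km/s.
Total Δv = Δv₁ + Δv₂ = 3.768 km/s.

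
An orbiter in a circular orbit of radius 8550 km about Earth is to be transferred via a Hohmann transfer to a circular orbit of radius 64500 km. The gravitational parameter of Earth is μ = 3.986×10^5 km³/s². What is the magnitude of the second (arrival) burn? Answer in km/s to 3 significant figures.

Δv₂ = 1.28 km/s

Semi-major axis of the transfer orbit: a_t = (8550 + 64500)/2 = 36525 km.
On the circular orbit at r = 64500 km, v_c = √(μ/r) = 2.486 km/s.
Transfer-orbit speed at the same r (vis-viva, a = a_t): v_t = √[μ(2/r − 1/a_t)] = 1.203 km/s.
Δv₂ = |v_t − v_c| = |1.203 − 2.486| = 1.283 km/s.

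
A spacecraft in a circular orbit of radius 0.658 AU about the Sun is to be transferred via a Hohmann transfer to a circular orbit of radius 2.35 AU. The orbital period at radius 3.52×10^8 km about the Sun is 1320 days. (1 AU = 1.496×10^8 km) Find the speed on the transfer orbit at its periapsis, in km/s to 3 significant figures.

From Kepler's third law T² = 4π²r³/μ at r = 3.52×10^8 km, T = 1320 days = 1320 × 86400 s = 1.14048×10^8 s: μ = 4π²r³/T² = 1.32377×10^11 km³/s².
In km: r₁ = 0.658 × 1.496×10^8 = 9.84368×10^7 km; r₂ = 2.35 × 1.496×10^8 = 3.5156×10^8 km.
Transfer-ellipse semi-major axis a_t = (r₁ + r₂)/2 = (9.84368×10^7 + 3.5156×10^8)/2 = 2.249984×10^8 km.
At periapsis, r = 9.84368×10^7 km.
From the vis-viva equation, v = √[μ(2/r − 1/a_t)] = 45.84 km/s.

v = 45.8 km/s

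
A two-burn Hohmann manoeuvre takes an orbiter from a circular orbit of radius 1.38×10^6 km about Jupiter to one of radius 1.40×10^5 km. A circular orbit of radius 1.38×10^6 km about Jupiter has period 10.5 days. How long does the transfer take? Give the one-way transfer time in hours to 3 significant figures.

t = 51.5 hours

From Kepler's third law T² = 4π²r³/μ at r = 1.38×10^6 km, T = 10.5 days = 10.5 × 86400 s = 9.072×10^5 s: μ = 4π²r³/T² = 1.26064×10^8 km³/s².
Semi-major axis of the transfer orbit: a_t = (1.380×10^6 + 1.400×10^5)/2 = 7.600×10^5 km.
Transfer time t = π√(a_t³/μ) = π√((7.600×10^5)³ / 1.26064×10^8) = 1.854×10^5 s.
Converting: 1.854×10^5 s ÷ 3600 s/hour = 51.5 hours.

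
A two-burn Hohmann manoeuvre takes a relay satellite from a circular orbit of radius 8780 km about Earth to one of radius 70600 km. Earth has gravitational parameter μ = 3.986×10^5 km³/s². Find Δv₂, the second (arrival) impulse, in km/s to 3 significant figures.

The Hohmann ellipse has a_t = (r₁ + r₂)/2 = 39690 km.
Circular speed at r = 70600 km: v_c = √(μ/r) = 2.37611 km/s.
Transfer-orbit speed at the same r (vis-viva, a = a_t): v_t = √[μ(2/r − 1/a_t)] = 1.11757 km/s.
Δv₂ = |v_t − v_c| = |1.11757 − 2.37611| = 1.259 km/s.

Δv₂ = 1.26 km/s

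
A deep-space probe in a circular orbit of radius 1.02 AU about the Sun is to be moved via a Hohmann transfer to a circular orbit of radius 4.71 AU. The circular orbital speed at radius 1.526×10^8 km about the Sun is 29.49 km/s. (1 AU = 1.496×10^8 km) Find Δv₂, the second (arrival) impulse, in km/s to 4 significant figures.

Δv₂ = 5.535 km/s

From the circular-orbit relation v² = μ/r at r = 1.526×10^8 km: μ = v²r = (29.49)² × 1.526×10^8 = 1.32710×10^11 km³/s².
In km: r₁ = 1.02 × 1.496×10^8 = 1.52592×10^8 km; r₂ = 4.71 × 1.496×10^8 = 7.04616×10^8 km.
The Hohmann ellipse has a_t = (r₁ + r₂)/2 = 4.28604×10^8 km.
On the circular orbit at r = 7.04616×10^8 km, v_c = √(μ/r) = 13.724 km/s.
Vis-viva on the transfer ellipse at r = 7.04616×10^8 km gives v_t = √[μ(2/r − 1/a_t)] = 8.1887 km/s.
Δv₂ = |v_t − v_c| = |8.1887 − 13.724| = 5.535 km/s.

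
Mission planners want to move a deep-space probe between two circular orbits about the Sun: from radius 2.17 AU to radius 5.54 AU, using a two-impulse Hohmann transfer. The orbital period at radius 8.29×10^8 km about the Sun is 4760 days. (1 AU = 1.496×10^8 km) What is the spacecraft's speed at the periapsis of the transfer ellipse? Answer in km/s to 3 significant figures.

From Kepler's third law T² = 4π²r³/μ at r = 8.29×10^8 km, T = 4760 days = 4760 × 86400 s = 4.11264×10^8 s: μ = 4π²r³/T² = 1.32979×10^11 km³/s².
In km: r₁ = 2.17 × 1.496×10^8 = 3.24632×10^8 km; r₂ = 5.54 × 1.496×10^8 = 8.28784×10^8 km.
Semi-major axis of the transfer orbit: a_t = (3.24632×10^8 + 8.28784×10^8)/2 = 5.76708×10^8 km.
The periapsis of the transfer ellipse is at r = 3.24632×10^8 km.
From the vis-viva equation, v = √[μ(2/r − 1/a_t)] = 24.26 km/s.

v = 24.3 km/s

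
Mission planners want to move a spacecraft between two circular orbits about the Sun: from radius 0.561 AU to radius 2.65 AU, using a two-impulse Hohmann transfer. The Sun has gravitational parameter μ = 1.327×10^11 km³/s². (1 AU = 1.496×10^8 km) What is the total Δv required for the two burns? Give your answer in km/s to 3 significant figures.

Δv = 18.8 km/s

In km: r₁ = 0.561 × 1.496×10^8 = 8.39256×10^7 km; r₂ = 2.65 × 1.496×10^8 = 3.9644×10^8 km.
The Hohmann ellipse has a_t = (r₁ + r₂)/2 = 2.401828×10^8 km.
Circular speed at r₁: v₁ = √(μ/r₁) = √(1.327×10^11/8.39256×10^7) = 39.764 km/s.
On the transfer ellipse at r₁, vis-viva gives v_p = √[μ(2/r₁ − 1/a_t)] = 51.086 km/s.
First burn Δv₁ = |v_p − v₁| = 11.32 km/s.
At r₂, v₂ = √(μ/r₂) = 18.296 km/s.
Transfer-orbit speed at r₂: v_a = √[μ(2/r₂ − 1/a_t)] = 10.815 km/s.
Second burn Δv₂ = |v₂ − v_a| = 7.481 km/s.
Δv = Δv₁ + Δv₂ = 11.32 + 7.481 = 18.80 km/s.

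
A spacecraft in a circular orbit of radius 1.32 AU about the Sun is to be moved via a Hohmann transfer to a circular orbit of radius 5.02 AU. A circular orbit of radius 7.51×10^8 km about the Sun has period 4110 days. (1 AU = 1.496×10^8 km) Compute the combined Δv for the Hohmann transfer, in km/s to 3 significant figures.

Δv = 11.4 km/s

From Kepler's third law T² = 4π²r³/μ at r = 7.51×10^8 km, T = 4110 days = 4110 × 86400 s = 3.55104×10^8 s: μ = 4π²r³/T² = 1.32608×10^11 km³/s².
In km: r₁ = 1.32 × 1.496×10^8 = 1.97472×10^8 km; r₂ = 5.02 × 1.496×10^8 = 7.50992×10^8 km.
Transfer-ellipse semi-major axis a_t = (r₁ + r₂)/2 = (1.97472×10^8 + 7.50992×10^8)/2 = 4.74232×10^8 km.
Circular speed at r₁: v₁ = √(μ/r₁) = √(1.32608×10^11/1.97472×10^8) = 25.914 km/s.
Transfer-orbit speed at r₁ (v² = μ(2/r − 1/a)): v_p = √[μ(2/r₁ − 1/a_t)] = 32.610 km/s.
First burn Δv₁ = |v_p − v₁| = 6.696 km/s.
Circular speed at r₂: v₂ = √(μ/r₂) = 13.288 km/s.
Transfer-orbit speed at r₂: v_a = √[μ(2/r₂ − 1/a_t)] = 8.5748 km/s.
Second burn Δv₂ = |v₂ − v_a| = 4.713 km/s.
Δv = Δv₁ + Δv₂ = 6.696 + 4.713 = 11.41 km/s.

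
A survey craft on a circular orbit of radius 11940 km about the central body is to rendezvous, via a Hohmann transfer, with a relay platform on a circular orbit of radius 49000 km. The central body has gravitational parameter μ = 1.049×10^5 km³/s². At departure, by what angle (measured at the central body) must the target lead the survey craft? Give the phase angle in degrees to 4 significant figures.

φ = 91.74°

Transfer-ellipse semi-major axis a_t = (r₁ + r₂)/2 = (11940 + 49000)/2 = 30470 km.
The half-period of the transfer ellipse is t = π√(a_t³/μ) = 51590 s.
The target's mean motion on its circular orbit is ω₂ = √(μ/r₂³) = 2.986×10^-5 rad/s.
Angle swept by the target during transfer: ω₂·t = 1.5405 rad = 88.26°.
The survey craft traverses 180° on the transfer ellipse, so the target must lead by 180° − 88.26° = 91.74°.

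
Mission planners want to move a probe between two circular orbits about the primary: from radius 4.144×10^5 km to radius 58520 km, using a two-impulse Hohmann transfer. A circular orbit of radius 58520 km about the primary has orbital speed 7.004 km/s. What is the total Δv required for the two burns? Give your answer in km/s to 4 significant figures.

Δv = 3.591 km/s

From the circular-orbit relation v² = μ/r at r = 58520 km: μ = v²r = (7.004)² × 58520 = 2.87076×10^6 km³/s².
Semi-major axis of the transfer orbit: a_t = (4.144×10^5 + 58520)/2 = 2.3646×10^5 km.
Circular speed at r₁: v₁ = √(μ/r₁) = √(2.87076×10^6/4.144×10^5) = 2.632 km/s.
Transfer-orbit speed at r₁ (vis-viva): v_a = √[μ(2/r₁ − 1/a_t)] = 1.309 km/s.
First burn Δv₁ = |v_a − v₁| = 1.323 km/s.
At r₂, v₂ = √(μ/r₂) = 7.004 km/s.
Transfer-orbit speed at r₂: v_p = √[μ(2/r₂ − 1/a_t)] = 9.272 km/s.
Second burn Δv₂ = |v₂ − v_p| = 2.268 km/s.
Total Δv = Δv₁ + Δv₂ = 3.591 km/s.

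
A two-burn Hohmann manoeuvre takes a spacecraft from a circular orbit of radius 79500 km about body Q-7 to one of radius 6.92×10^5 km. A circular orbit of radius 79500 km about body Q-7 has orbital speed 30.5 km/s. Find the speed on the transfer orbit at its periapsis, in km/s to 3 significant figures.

v = 40.9 km/s

From the circular-orbit relation v² = μ/r at r = 79500 km: μ = v²r = (30.5)² × 79500 = 7.39549×10^7 km³/s².
Semi-major axis of the transfer orbit: a_t = (79500 + 6.920×10^5)/2 = 3.8575×10^5 km.
The periapsis of the transfer ellipse is at r = 79500 km.
Vis-viva: v = √[μ(2/r − 1/a_t)] = √[7.39549×10^7 × (2/79500 − 1/3.8575×10^5)] = 40.85 km/s.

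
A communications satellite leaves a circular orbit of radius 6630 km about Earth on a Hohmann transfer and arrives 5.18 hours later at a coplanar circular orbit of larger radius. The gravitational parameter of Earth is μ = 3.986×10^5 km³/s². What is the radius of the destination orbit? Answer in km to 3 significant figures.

r₂ = 41600 km

Transfer time t = 5.18 hours = 18648 s, and t = π√(a_t³/μ).
So a_t = (μ t²/π²)^(1/3) = (3.986×10^5 × (18648)² / π²)^(1/3) = 24127 km.
Since a_t = (r₁ + r₂)/2, r₂ = 2a_t − r₁ = 2×24127 − 6630 = 41624 km.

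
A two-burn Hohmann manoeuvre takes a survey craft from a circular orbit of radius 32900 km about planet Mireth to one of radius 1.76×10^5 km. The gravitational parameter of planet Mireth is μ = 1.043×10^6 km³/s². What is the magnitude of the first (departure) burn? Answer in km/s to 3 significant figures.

Transfer-ellipse semi-major axis a_t = (r₁ + r₂)/2 = (32900 + 1.760×10^5)/2 = 1.0445×10^5 km.
Circular speed at r = 32900 km: v_c = √(μ/r) = 5.6305 km/s.
Transfer-orbit speed at the same r (vis-viva, a = a_t): v_t = √[μ(2/r − 1/a_t)] = 7.3088 km/s.
Δv₁ = |v_t − v_c| = |7.3088 − 5.6305| = 1.678 km/s.

Δv₁ = 1.68 km/s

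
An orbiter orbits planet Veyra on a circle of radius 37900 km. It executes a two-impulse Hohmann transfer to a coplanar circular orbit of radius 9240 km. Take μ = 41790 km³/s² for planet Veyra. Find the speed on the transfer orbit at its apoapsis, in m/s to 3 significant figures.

v = 657 m/s

Transfer-ellipse semi-major axis a_t = (r₁ + r₂)/2 = (37900 + 9240)/2 = 23570 km.
At apoapsis, r = 37900 km.
Applying v² = μ(2/r − 1/a_t): v = 0.6575 km/s.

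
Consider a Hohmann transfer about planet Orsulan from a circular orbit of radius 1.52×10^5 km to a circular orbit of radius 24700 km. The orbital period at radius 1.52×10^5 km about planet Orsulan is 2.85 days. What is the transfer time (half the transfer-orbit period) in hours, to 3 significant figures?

From Kepler's third law T² = 4π²r³/μ at r = 1.52×10^5 km, T = 2.85 days = 2.85 × 86400 s = 2.4624×10^5 s: μ = 4π²r³/T² = 2.28651×10^6 km³/s².
The Hohmann ellipse has a_t = (r₁ + r₂)/2 = 88350 km.
Transfer time t = π√(a_t³/μ) = π√((88350)³ / 2.28651×10^6) = 54560 s.
Converting: 54560 s ÷ 3600 s/hour = 15.2 hours.

t = 15.2 hours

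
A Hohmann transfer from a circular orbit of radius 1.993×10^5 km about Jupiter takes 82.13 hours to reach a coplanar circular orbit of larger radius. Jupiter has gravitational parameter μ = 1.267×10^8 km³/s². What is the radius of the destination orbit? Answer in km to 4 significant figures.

r₂ = 1.879×10^6 km

Transfer time t = 82.13 hours = 2.95668×10^5 s, and t = π√(a_t³/μ).
So a_t = (μ t²/π²)^(1/3) = (1.267×10^8 × (2.95668×10^5)² / π²)^(1/3) = 1.0392×10^6 km.
Since a_t = (r₁ + r₂)/2, r₂ = 2a_t − r₁ = 2×1.0392×10^6 − 1.993×10^5 = 1.8791×10^6 km.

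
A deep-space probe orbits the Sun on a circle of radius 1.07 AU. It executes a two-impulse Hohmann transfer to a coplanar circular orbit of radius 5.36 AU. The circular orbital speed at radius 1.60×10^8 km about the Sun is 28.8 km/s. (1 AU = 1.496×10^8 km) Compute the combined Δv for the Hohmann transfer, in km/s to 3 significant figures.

Δv = 13.8 km/s

From the circular-orbit relation v² = μ/r at r = 1.60×10^8 km: μ = v²r = (28.8)² × 1.60×10^8 = 1.32710×10^11 km³/s².
In km: r₁ = 1.07 × 1.496×10^8 = 1.60072×10^8 km; r₂ = 5.36 × 1.496×10^8 = 8.01856×10^8 km.
Semi-major axis of the transfer orbit: a_t = (1.60072×10^8 + 8.01856×10^8)/2 = 4.80964×10^8 km.
Circular speed at r₁: v₁ = √(μ/r₁) = √(1.32710×10^11/1.60072×10^8) = 28.7935 km/s.
On the transfer ellipse at r₁, v² = μ(2/r − 1/a) gives v_p = √[μ(2/r₁ − 1/a_t)] = 37.1781 km/s.
First burn Δv₁ = |v_p − v₁| = 8.385 km/s.
At r₂, v₂ = √(μ/r₂) = 12.865 km/s.
Transfer-orbit speed at r₂: v_a = √[μ(2/r₂ − 1/a_t)] = 7.4217 km/s.
Second burn Δv₂ = |v₂ − v_a| = 5.443 km/s.
Total Δv = Δv₁ + Δv₂ = 13.83 km/s.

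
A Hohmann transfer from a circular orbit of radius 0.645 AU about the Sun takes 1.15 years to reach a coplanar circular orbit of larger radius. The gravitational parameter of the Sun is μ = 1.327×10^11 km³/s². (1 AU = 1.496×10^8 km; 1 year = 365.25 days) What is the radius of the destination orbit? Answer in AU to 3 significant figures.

r₂ = 2.84 AU

In km: r₁ = 0.645 × 1.496×10^8 = 9.6492×10^7 km.
Transfer time t = 1.15 years × 365.25 × 86400 s = 3.629124×10^7 s, and t = π√(a_t³/μ).
So a_t = (μ t²/π²)^(1/3) = (1.327×10^11 × (3.629124×10^7)² / π²)^(1/3) = 2.6065×10^8 km.
Since a_t = (r₁ + r₂)/2, r₂ = 2a_t − r₁ = 2×2.6065×10^8 − 9.6492×10^7 = 4.24808×10^8 km.
In AU: r₂ = 4.24808×10^8 / 1.496×10^8 = 2.84 AU.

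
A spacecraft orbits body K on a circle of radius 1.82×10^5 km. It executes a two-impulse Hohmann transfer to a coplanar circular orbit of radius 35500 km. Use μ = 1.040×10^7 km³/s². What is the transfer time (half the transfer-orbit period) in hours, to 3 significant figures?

t = 9.70 hours

Transfer-ellipse semi-major axis a_t = (r₁ + r₂)/2 = (1.820×10^5 + 35500)/2 = 1.0875×10^5 km.
Transfer time t = π√(a_t³/μ) = π√((1.0875×10^5)³ / 1.040×10^7) = 34936 s.
Converting: 34936 s ÷ 3600 s/hour = 9.70 hours.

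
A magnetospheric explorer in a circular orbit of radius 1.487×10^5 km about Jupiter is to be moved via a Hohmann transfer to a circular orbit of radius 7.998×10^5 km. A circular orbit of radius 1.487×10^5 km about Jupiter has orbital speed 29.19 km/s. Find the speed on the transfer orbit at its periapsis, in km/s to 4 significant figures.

From the circular-orbit relation v² = μ/r at r = 1.487×10^5 km: μ = v²r = (29.19)² × 1.487×10^5 = 1.26701×10^8 km³/s².
Semi-major axis of the transfer orbit: a_t = (1.487×10^5 + 7.998×10^5)/2 = 4.7425×10^5 km.
At periapsis, r = 1.487×10^5 km.
Applying v² = μ(2/r − 1/a_t): v = 37.91 km/s.

v = 37.91 km/s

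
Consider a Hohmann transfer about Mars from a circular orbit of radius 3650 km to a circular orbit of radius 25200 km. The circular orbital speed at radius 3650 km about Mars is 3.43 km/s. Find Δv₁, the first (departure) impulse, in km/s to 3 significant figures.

From the circular-orbit relation v² = μ/r at r = 3650 km: μ = v²r = (3.43)² × 3650 = 42941.9 km³/s².
Semi-major axis of the transfer orbit: a_t = (3650 + 25200)/2 = 14425 km.
On the circular orbit at r = 3650 km, v_c = √(μ/r) = 3.430 km/s.
Transfer-orbit speed at the same r (vis-viva, a = a_t): v_t = √[μ(2/r − 1/a_t)] = 4.534 km/s.
Δv₁ = |v_t − v_c| = |4.534 − 3.430| = 1.104 km/s.

Δv₁ = 1.10 km/s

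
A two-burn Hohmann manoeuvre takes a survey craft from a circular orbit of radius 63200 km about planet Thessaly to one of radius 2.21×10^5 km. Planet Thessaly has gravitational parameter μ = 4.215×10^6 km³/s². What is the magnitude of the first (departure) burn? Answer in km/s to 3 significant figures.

Δv₁ = 2.02 km/s

The Hohmann ellipse has a_t = (r₁ + r₂)/2 = 1.421×10^5 km.
Circular speed at r = 63200 km: v_c = √(μ/r) = 8.16658 km/s.
Vis-viva on the transfer ellipse at r = 63200 km gives v_t = √[μ(2/r − 1/a_t)] = 10.1845 km/s.
Δv₁ = |v_t − v_c| = |10.1845 − 8.16658| = 2.018 km/s.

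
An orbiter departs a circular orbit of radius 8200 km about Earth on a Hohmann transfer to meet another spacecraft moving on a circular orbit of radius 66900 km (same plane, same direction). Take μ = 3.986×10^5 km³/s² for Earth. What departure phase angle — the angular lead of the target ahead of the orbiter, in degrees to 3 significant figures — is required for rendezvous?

Semi-major axis of the transfer orbit: a_t = (8200 + 66900)/2 = 37550 km.
The half-period of the transfer ellipse is t = π√(a_t³/μ) = 36210 s.
The target's mean motion on its circular orbit is ω₂ = √(μ/r₂³) = 3.649×10^-5 rad/s.
Angle swept by the target during transfer: ω₂·t = 1.321 rad = 75.69°.
Arrival is 180° from departure on the ellipse, so φ = 180° − 75.69° = 104°.

φ = 104°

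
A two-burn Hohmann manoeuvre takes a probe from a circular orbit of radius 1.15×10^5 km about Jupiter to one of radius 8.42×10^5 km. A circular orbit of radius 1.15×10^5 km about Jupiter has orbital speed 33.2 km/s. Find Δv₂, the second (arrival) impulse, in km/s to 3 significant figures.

Δv₂ = 6.25 km/s

From the circular-orbit relation v² = μ/r at r = 1.15×10^5 km: μ = v²r = (33.2)² × 1.15×10^5 = 1.26758×10^8 km³/s².
Transfer-ellipse semi-major axis a_t = (r₁ + r₂)/2 = (1.150×10^5 + 8.420×10^5)/2 = 4.785×10^5 km.
Circular speed at r = 8.420×10^5 km: v_c = √(μ/r) = 12.27 km/s.
Vis-viva on the transfer ellipse at r = 8.420×10^5 km gives v_t = √[μ(2/r − 1/a_t)] = 6.015 km/s.
Δv₂ = |v_t − v_c| = |6.015 − 12.27| = 6.255 km/s.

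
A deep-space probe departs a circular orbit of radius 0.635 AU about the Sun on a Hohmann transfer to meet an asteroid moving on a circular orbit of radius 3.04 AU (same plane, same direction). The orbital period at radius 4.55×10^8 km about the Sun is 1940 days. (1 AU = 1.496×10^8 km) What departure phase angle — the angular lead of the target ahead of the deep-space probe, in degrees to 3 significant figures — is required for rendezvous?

From Kepler's third law T² = 4π²r³/μ at r = 4.55×10^8 km, T = 1940 days = 1940 × 86400 s = 1.67616×10^8 s: μ = 4π²r³/T² = 1.32362×10^11 km³/s².
In km: r₁ = 0.635 × 1.496×10^8 = 9.4996×10^7 km; r₂ = 3.04 × 1.496×10^8 = 4.54784×10^8 km.
Semi-major axis of the transfer orbit: a_t = (9.4996×10^7 + 4.54784×10^8)/2 = 2.7489×10^8 km.
Transfer time t = π√(a_t³/μ) = 3.9356×10^7 s.
Target angular speed ω₂ = √(μ/r₂³) = 3.7512×10^-8 rad/s.
Angle swept by the target during transfer: ω₂·t = 1.4763 rad = 84.59°.
The deep-space probe traverses 180° on the transfer ellipse, so the target must lead by 180° − 84.59° = 95.4°.

φ = 95.4°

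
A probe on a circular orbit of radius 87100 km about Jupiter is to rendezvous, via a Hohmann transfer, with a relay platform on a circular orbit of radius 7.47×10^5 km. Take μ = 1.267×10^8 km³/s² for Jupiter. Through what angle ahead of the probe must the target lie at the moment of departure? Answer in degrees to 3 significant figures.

Transfer-ellipse semi-major axis a_t = (r₁ + r₂)/2 = (87100 + 7.470×10^5)/2 = 4.1705×10^5 km.
The half-period of the transfer ellipse is t = π√(a_t³/μ) = 75170 s.
Target angular speed ω₂ = √(μ/r₂³) = 1.7434×10^-5 rad/s.
Angle swept by the target during transfer: ω₂·t = 1.3105 rad = 75.09°.
Arrival is 180° from departure on the ellipse, so φ = 180° − 75.09° = 105°.

φ = 105°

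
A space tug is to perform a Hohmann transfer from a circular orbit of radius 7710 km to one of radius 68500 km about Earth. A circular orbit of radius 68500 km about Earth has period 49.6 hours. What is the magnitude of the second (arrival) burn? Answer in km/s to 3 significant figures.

Δv₂ = 1.33 km/s

From Kepler's third law T² = 4π²r³/μ at r = 68500 km, T = 49.6 hours = 49.6 × 3600 s = 1.7856×10^5 s: μ = 4π²r³/T² = 3.97982×10^5 km³/s².
Semi-major axis of the transfer orbit: a_t = (7710 + 68500)/2 = 38105 km.
On the circular orbit at r = 68500 km, v_c = √(μ/r) = 2.410 km/s.
Vis-viva on the transfer ellipse at r = 68500 km gives v_t = √[μ(2/r − 1/a_t)] = 1.084 km/s.
Δv₂ = |v_t − v_c| = |1.084 − 2.410| = 1.326 km/s.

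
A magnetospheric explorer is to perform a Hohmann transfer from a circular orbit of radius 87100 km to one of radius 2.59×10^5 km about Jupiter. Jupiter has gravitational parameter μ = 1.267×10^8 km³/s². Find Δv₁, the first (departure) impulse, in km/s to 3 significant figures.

The Hohmann ellipse has a_t = (r₁ + r₂)/2 = 1.7305×10^5 km.
Circular speed at r = 87100 km: v_c = √(μ/r) = 38.14 km/s.
Transfer-orbit speed at the same r (vis-viva, a = a_t): v_t = √[μ(2/r − 1/a_t)] = 46.66 km/s.
Δv₁ = |v_t − v_c| = |46.66 − 38.14| = 8.520 km/s.

Δv₁ = 8.52 km/s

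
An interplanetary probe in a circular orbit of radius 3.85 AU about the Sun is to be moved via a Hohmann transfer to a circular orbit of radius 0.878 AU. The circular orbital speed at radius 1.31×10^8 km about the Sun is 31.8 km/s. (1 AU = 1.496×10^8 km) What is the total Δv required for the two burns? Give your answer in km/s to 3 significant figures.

From the circular-orbit relation v² = μ/r at r = 1.31×10^8 km: μ = v²r = (31.8)² × 1.31×10^8 = 1.32472×10^11 km³/s².
In km: r₁ = 3.85 × 1.496×10^8 = 5.7596×10^8 km; r₂ = 0.878 × 1.496×10^8 = 1.313488×10^8 km.
Transfer-ellipse semi-major axis a_t = (r₁ + r₂)/2 = (5.7596×10^8 + 1.313488×10^8)/2 = 3.536544×10^8 km.
At r₁ the circular-orbit speed is v₁ = √(μ/r₁) = 15.1658 km/s.
Transfer-orbit speed at r₁ (v² = μ(2/r − 1/a)): v_a = √[μ(2/r₁ − 1/a_t)] = 9.24251 km/s.
First burn Δv₁ = |v_a − v₁| = 5.923 km/s.
Circular speed at r₂: v₂ = √(μ/r₂) = 31.76 km/s.
Transfer-orbit speed at r₂: v_p = √[μ(2/r₂ − 1/a_t)] = 40.53 km/s.
Second burn Δv₂ = |v₂ − v_p| = 8.770 km/s.
Total Δv = Δv₁ + Δv₂ = 14.69 km/s.

Δv = 14.7 km/s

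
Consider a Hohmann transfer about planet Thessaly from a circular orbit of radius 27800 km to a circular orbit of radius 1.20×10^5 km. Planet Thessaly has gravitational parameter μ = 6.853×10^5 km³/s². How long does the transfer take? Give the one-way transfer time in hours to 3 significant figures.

Transfer-ellipse semi-major axis a_t = (r₁ + r₂)/2 = (27800 + 1.200×10^5)/2 = 73900 km.
By Kepler's third law the transfer-orbit period is T = 2π√(a_t³/μ), so t = T/2 = 76240 s.
Converting: 76240 s ÷ 3600 s/hour = 21.2 hours.

t = 21.2 hours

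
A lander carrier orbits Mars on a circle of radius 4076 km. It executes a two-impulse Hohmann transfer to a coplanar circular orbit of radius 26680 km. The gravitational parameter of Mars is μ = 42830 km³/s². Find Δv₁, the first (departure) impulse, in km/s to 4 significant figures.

The Hohmann ellipse has a_t = (r₁ + r₂)/2 = 15378 km.
On the circular orbit at r = 4076 km, v_c = √(μ/r) = 3.242 km/s.
Vis-viva on the transfer ellipse at r = 4076 km gives v_t = √[μ(2/r − 1/a_t)] = 4.270 km/s.
Δv₁ = |v_t − v_c| = |4.270 − 3.242| = 1.028 km/s.

Δv₁ = 1.028 km/s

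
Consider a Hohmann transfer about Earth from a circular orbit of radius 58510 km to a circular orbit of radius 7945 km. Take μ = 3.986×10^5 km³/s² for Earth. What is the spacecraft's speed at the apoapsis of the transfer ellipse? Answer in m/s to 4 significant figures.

Semi-major axis of the transfer orbit: a_t = (58510 + 7945)/2 = 33227.5 km.
The apoapsis of the transfer ellipse is at r = 58510 km.
Applying v² = μ(2/r − 1/a_t): v = 1.276 km/s.

v = 1276 m/s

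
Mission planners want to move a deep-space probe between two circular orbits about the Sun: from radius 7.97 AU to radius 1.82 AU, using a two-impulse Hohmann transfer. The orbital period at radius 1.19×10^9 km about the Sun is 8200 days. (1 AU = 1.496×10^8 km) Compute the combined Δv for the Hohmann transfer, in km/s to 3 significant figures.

Δv = 10.2 km/s

From Kepler's third law T² = 4π²r³/μ at r = 1.19×10^9 km, T = 8200 days = 8200 × 86400 s = 7.0848×10^8 s: μ = 4π²r³/T² = 1.32540×10^11 km³/s².
In km: r₁ = 7.97 × 1.496×10^8 = 1.192312×10^9 km; r₂ = 1.82 × 1.496×10^8 = 2.72272×10^8 km.
The Hohmann ellipse has a_t = (r₁ + r₂)/2 = 7.32292×10^8 km.
At r₁ the circular-orbit speed is v₁ = √(μ/r₁) = 10.543 km/s.
On the transfer ellipse at r₁, vis-viva gives v_a = √[μ(2/r₁ − 1/a_t)] = 6.4289 km/s.
First burn Δv₁ = |v_a − v₁| = 4.114 km/s.
Circular speed at r₂: v₂ = √(μ/r₂) = 22.06 km/s.
Transfer-orbit speed at r₂: v_p = √[μ(2/r₂ − 1/a_t)] = 28.15 km/s.
Second burn Δv₂ = |v₂ − v_p| = 6.090 km/s.
Δv = Δv₁ + Δv₂ = 4.114 + 6.090 = 10.20 km/s.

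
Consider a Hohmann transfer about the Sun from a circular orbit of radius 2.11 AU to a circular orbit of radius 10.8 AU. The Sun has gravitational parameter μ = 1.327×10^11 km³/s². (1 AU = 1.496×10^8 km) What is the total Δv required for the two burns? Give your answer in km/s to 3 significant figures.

Δv = 9.90 km/s

In km: r₁ = 2.11 × 1.496×10^8 = 3.15656×10^8 km; r₂ = 10.8 × 1.496×10^8 = 1.61568×10^9 km.
Semi-major axis of the transfer orbit: a_t = (3.15656×10^8 + 1.61568×10^9)/2 = 9.65668×10^8 km.
Circular speed at r₁: v₁ = √(μ/r₁) = √(1.327×10^11/3.15656×10^8) = 20.5035 km/s.
On the transfer ellipse at r₁, v² = μ(2/r − 1/a) gives v_p = √[μ(2/r₁ − 1/a_t)] = 26.5211 km/s.
First burn Δv₁ = |v_p − v₁| = 6.018 km/s.
Circular speed at r₂: v₂ = √(μ/r₂) = 9.0627 km/s.
Transfer-orbit speed at r₂: v_a = √[μ(2/r₂ − 1/a_t)] = 5.1814 km/s.
Second burn Δv₂ = |v₂ − v_a| = 3.881 km/s.
Total Δv = Δv₁ + Δv₂ = 9.899 km/s.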